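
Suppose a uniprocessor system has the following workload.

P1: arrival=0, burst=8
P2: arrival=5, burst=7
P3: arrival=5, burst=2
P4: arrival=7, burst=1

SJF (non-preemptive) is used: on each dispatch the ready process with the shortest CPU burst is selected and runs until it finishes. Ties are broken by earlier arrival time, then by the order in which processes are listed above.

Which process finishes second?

P4

Timeline: | P1 0-8 | P4 8-9 | P3 9-11 | P2 11-18 |
Completion: P1=8  P2=18  P3=11  P4=9
Turnaround (C−A): P1=8  P2=13  P3=6  P4=2
Finish order: P1 → P4 → P3 → P2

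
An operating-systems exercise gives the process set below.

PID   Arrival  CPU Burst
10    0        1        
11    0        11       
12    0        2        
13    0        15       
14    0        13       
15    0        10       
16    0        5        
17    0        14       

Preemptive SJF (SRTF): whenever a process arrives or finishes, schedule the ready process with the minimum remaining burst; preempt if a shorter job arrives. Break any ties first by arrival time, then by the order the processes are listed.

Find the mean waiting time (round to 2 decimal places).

19.63

Gantt: | 10 0-1 | 12 1-3 | 16 3-8 | 15 8-18 | 11 18-29 | 14 29-42 | 17 42-56 | 13 56-71 |
Completion: 10=1  11=29  12=3  13=71  14=42  15=18  16=8  17=56
Turnaround (C−A): 10=1  11=29  12=3  13=71  14=42  15=18  16=8  17=56
Waiting times: 10=0, 11=18, 12=1, 13=56, 14=29, 15=8, 16=3, 17=42
Average waiting = (0+18+1+56+29+8+3+42) / 8 = 157/8 = 19.63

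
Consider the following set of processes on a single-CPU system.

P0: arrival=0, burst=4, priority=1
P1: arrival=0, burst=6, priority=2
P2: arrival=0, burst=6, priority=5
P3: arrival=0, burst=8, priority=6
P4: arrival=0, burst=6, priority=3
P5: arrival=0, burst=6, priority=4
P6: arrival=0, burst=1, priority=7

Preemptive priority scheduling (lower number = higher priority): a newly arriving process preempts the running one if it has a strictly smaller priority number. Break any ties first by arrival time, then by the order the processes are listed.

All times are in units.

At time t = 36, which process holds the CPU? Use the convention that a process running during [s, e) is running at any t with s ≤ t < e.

Gantt: | P0 0-4 | P1 4-10 | P4 10-16 | P5 16-22 | P2 22-28 | P3 28-36 | P6 36-37 |
Completion: P0=4  P1=10  P2=28  P3=36  P4=16  P5=22  P6=37
Turnaround (C−A): P0=4  P1=10  P2=28  P3=36  P4=16  P5=22  P6=37

P6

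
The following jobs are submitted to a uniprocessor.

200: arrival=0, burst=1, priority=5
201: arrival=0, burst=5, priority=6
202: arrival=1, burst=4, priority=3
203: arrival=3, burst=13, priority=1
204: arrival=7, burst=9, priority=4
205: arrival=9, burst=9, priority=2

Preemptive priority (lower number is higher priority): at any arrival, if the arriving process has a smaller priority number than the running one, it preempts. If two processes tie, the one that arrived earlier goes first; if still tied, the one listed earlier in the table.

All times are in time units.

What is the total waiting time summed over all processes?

Gantt: | 200 0-1 | 202 1-3 | 203 3-16 | 205 16-25 | 202 25-27 | 204 27-36 | 201 36-41 |
Completion: 200=1  201=41  202=27  203=16  204=36  205=25
Turnaround (C−A): 200=1  201=41  202=26  203=13  204=29  205=16
Waiting = turnaround − burst: 200=0, 201=36, 202=22, 203=0, 204=20, 205=7
Total waiting = 0 + 36 + 22 + 0 + 20 + 7 = 85

85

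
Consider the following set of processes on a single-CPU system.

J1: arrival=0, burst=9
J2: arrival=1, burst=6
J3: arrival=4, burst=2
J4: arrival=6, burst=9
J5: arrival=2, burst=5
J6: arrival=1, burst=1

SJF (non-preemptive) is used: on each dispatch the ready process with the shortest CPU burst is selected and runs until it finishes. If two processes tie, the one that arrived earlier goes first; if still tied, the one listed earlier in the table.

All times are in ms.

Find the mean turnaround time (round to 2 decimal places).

14.83

Gantt: | J1 0-9 | J6 9-10 | J3 10-12 | J5 12-17 | J2 17-23 | J4 23-32 |
Completion: J1=9  J2=23  J3=12  J4=32  J5=17  J6=10
Turnaround (C−A): J1=9  J2=22  J3=8  J4=26  J5=15  J6=9
Turnaround times: J1=9, J2=22, J3=8, J4=26, J5=15, J6=9
Average turnaround = (9+22+8+26+15+9) / 6 = 89/6 = 14.83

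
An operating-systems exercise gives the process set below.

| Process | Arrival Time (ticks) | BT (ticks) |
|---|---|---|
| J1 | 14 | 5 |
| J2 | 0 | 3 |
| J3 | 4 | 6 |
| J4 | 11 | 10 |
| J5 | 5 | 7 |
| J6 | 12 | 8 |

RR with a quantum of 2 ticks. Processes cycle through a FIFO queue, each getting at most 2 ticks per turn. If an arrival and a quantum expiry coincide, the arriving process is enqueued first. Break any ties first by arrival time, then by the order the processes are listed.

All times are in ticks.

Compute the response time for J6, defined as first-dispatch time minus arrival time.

Schedule: | J2 0-3 | idle 3-4 | J3 4-6 | J5 6-8 | J3 8-10 | J5 10-12 | J3 12-14 | J4 14-16 | J6 16-18 | J5 18-20 | J1 20-22 | J4 22-24 | J6 24-26 | J5 26-27 | J1 27-29 | J4 29-31 | J6 31-33 | J1 33-34 | J4 34-36 | J6 36-38 | J4 38-40 |
Completion: J1=34  J2=3  J3=14  J4=40  J5=27  J6=38
Response(J6) = first start − arrival = 16 − 12 = 4

4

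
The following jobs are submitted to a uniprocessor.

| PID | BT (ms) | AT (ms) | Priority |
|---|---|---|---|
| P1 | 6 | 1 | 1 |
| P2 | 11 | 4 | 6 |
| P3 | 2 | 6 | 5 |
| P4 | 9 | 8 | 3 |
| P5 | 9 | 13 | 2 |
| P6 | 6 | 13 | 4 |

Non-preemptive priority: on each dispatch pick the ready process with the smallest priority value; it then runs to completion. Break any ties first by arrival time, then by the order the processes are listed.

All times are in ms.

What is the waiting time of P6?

Gantt: | idle 0-1 | P1 1-7 | P3 7-9 | P4 9-18 | P5 18-27 | P6 27-33 | P2 33-44 |
Completion: P1=7  P2=44  P3=9  P4=18  P5=27  P6=33
Waiting(P6) = turnaround − burst = 20 − 6 = 14

14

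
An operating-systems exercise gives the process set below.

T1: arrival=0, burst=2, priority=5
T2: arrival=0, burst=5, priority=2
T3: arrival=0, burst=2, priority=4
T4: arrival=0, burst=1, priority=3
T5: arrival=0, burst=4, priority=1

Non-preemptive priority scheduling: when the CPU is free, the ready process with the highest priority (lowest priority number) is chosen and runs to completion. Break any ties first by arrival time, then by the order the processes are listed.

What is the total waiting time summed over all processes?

35

Timeline: | T5 0-4 | T2 4-9 | T4 9-10 | T3 10-12 | T1 12-14 |
Completion: T1=14  T2=9  T3=12  T4=10  T5=4
Turnaround (C−A): T1=14  T2=9  T3=12  T4=10  T5=4
Waiting = turnaround − burst: T1=12, T2=4, T3=10, T4=9, T5=0
Total waiting = 12 + 4 + 10 + 9 + 0 = 35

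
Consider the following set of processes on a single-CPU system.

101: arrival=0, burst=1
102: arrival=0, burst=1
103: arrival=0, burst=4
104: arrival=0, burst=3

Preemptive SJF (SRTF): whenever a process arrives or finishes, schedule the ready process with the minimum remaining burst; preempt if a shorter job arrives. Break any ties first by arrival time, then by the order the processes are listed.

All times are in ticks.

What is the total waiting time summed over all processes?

Gantt: | 101 0-1 | 102 1-2 | 104 2-5 | 103 5-9 |
Completion: 101=1  102=2  103=9  104=5
Turnaround (C−A): 101=1  102=2  103=9  104=5
Waiting = turnaround − burst: 101=0, 102=1, 103=5, 104=2
Total waiting = 0 + 1 + 5 + 2 = 8

8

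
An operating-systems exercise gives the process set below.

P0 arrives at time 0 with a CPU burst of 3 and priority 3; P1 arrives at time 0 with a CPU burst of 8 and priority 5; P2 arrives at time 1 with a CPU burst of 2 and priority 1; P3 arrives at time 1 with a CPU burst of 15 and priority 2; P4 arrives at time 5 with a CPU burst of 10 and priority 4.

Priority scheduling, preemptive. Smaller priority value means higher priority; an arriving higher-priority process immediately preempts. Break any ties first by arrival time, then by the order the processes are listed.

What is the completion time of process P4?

Gantt: | P0 0-1 | P2 1-3 | P3 3-18 | P0 18-20 | P4 20-30 | P1 30-38 |
Completion: P0=20  P1=38  P2=3  P3=18  P4=30
Turnaround (C−A): P0=20  P1=38  P2=2  P3=17  P4=25

30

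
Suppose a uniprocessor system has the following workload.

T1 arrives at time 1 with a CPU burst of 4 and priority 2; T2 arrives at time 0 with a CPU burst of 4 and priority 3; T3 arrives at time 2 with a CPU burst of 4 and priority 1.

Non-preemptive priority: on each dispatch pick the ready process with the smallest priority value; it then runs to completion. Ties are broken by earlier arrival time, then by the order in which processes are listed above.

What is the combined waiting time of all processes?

Schedule: | T2 0-4 | T3 4-8 | T1 8-12 |
Completion: T1=12  T2=4  T3=8
Turnaround (C−A): T1=11  T2=4  T3=6
Waiting = turnaround − burst: T1=7, T2=0, T3=2
Total waiting = 7 + 0 + 2 = 9

9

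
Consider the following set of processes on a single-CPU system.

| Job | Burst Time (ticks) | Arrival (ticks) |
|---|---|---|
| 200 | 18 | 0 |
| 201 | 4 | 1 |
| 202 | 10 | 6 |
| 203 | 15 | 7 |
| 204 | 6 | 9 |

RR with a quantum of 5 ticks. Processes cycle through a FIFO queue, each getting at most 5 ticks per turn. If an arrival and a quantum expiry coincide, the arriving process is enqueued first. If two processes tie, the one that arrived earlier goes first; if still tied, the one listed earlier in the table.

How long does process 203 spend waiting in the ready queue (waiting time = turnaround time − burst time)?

Timeline: | 200 0-5 | 201 5-9 | 200 9-14 | 202 14-19 | 203 19-24 | 204 24-29 | 200 29-34 | 202 34-39 | 203 39-44 | 204 44-45 | 200 45-48 | 203 48-53 |
Completion: 200=48  201=9  202=39  203=53  204=45
Turnaround (C−A): 200=48  201=8  202=33  203=46  204=36
Waiting(203) = turnaround − burst = 46 − 15 = 31

31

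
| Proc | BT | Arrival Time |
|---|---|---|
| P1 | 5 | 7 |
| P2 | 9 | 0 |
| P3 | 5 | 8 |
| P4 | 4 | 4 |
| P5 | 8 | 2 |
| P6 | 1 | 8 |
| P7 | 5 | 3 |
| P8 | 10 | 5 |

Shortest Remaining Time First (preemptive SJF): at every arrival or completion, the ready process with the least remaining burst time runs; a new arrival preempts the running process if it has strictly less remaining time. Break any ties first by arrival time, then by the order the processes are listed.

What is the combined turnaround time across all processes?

147

Gantt: | P2 0-3 | P7 3-8 | P6 8-9 | P4 9-13 | P1 13-18 | P3 18-23 | P2 23-29 | P5 29-37 | P8 37-47 |
Completion: P1=18  P2=29  P3=23  P4=13  P5=37  P6=9  P7=8  P8=47
Turnaround = completion − arrival: P1=11, P2=29, P3=15, P4=9, P5=35, P6=1, P7=5, P8=42
Total turnaround = 11 + 29 + 15 + 9 + 35 + 1 + 5 + 42 = 147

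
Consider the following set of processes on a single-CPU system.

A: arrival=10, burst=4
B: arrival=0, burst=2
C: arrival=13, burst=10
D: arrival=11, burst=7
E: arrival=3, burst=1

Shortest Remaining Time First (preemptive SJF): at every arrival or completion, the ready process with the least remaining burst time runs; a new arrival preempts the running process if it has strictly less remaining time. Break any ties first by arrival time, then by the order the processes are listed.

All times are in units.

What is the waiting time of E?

0

Schedule: | B 0-2 | idle 2-3 | E 3-4 | idle 4-10 | A 10-14 | D 14-21 | C 21-31 |
Completion: A=14  B=2  C=31  D=21  E=4
Waiting(E) = turnaround − burst = 1 − 1 = 0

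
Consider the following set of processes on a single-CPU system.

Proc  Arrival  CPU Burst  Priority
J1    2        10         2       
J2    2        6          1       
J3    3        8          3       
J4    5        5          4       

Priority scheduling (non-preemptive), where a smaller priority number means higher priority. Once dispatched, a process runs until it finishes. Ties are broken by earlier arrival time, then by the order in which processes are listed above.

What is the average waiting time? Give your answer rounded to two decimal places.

10.50

Gantt: | idle 0-2 | J2 2-8 | J1 8-18 | J3 18-26 | J4 26-31 |
Completion: J1=18  J2=8  J3=26  J4=31
Turnaround (C−A): J1=16  J2=6  J3=23  J4=26
Waiting times: J1=6, J2=0, J3=15, J4=21
Average waiting = (6+0+15+21) / 4 = 42/4 = 10.50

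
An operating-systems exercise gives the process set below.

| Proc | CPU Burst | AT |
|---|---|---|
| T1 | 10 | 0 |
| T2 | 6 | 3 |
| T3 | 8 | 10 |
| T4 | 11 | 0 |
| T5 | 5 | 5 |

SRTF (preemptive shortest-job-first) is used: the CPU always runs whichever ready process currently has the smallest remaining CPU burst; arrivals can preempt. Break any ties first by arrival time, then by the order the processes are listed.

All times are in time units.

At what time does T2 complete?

Timeline: | T1 0-3 | T2 3-9 | T5 9-14 | T1 14-21 | T3 21-29 | T4 29-40 |
Completion: T1=21  T2=9  T3=29  T4=40  T5=14

9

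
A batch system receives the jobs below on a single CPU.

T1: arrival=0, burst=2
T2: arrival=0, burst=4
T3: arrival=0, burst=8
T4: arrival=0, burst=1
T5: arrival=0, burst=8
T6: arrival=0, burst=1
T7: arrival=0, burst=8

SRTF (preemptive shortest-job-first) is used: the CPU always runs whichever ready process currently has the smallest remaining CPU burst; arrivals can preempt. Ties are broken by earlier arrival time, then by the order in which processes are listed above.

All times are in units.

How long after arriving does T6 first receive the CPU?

1

Gantt: | T4 0-1 | T6 1-2 | T1 2-4 | T2 4-8 | T3 8-16 | T5 16-24 | T7 24-32 |
Completion: T1=4  T2=8  T3=16  T4=1  T5=24  T6=2  T7=32
Turnaround (C−A): T1=4  T2=8  T3=16  T4=1  T5=24  T6=2  T7=32
Response(T6) = first start − arrival = 1 − 0 = 1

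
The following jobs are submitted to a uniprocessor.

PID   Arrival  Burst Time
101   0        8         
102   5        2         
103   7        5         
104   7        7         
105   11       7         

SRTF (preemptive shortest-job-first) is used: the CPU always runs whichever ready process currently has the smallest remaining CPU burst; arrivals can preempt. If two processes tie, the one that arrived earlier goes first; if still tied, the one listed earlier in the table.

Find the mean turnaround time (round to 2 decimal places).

10.60

Gantt: | 101 0-5 | 102 5-7 | 101 7-10 | 103 10-15 | 104 15-22 | 105 22-29 |
Completion: 101=10  102=7  103=15  104=22  105=29
Turnaround (C−A): 101=10  102=2  103=8  104=15  105=18
Turnaround times: 101=10, 102=2, 103=8, 104=15, 105=18
Average turnaround = (10+2+8+15+18) / 5 = 53/5 = 10.60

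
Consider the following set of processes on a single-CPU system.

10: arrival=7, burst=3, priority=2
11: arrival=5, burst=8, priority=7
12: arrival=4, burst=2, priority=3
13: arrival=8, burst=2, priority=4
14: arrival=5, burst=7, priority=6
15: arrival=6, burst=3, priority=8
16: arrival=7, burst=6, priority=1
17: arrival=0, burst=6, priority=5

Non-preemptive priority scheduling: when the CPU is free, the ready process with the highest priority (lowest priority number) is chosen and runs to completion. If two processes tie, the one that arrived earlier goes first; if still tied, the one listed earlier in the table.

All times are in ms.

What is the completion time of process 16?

Timeline: | 17 0-6 | 12 6-8 | 16 8-14 | 10 14-17 | 13 17-19 | 14 19-26 | 11 26-34 | 15 34-37 |
Completion: 10=17  11=34  12=8  13=19  14=26  15=37  16=14  17=6
Turnaround (C−A): 10=10  11=29  12=4  13=11  14=21  15=31  16=7  17=6

14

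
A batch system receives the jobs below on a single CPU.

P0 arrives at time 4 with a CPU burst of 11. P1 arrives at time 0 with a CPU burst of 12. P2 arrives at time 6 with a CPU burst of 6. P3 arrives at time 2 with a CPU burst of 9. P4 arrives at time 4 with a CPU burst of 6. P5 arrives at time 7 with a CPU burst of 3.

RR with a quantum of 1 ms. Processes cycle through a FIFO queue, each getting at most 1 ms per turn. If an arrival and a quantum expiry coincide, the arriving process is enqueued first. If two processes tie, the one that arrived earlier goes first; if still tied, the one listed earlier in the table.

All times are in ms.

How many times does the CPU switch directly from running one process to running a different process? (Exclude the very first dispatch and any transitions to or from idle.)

Schedule: | P1 0-2 | P3 2-3 | P1 3-4 | P3 4-5 | P0 5-6 | P4 6-7 | P1 7-8 | P3 8-9 | P2 9-10 | P0 10-11 | P5 11-12 | P4 12-13 | P1 13-14 | P3 14-15 | P2 15-16 | P0 16-17 | P5 17-18 | P4 18-19 | P1 19-20 | P3 20-21 | P2 21-22 | P0 22-23 | P5 23-24 | P4 24-25 | P1 25-26 | P3 26-27 | P2 27-28 | P0 28-29 | P4 29-30 | P1 30-31 | P3 31-32 | P2 32-33 | P0 33-34 | P4 34-35 | P1 35-36 | P3 36-37 | P2 37-38 | P0 38-39 | P1 39-40 | P3 40-41 | P0 41-42 | P1 42-43 | P0 43-44 | P1 44-45 | P0 45-47 |
Completion: P0=47  P1=45  P2=38  P3=41  P4=35  P5=24
Turnaround (C−A): P0=43  P1=45  P2=32  P3=39  P4=31  P5=17

44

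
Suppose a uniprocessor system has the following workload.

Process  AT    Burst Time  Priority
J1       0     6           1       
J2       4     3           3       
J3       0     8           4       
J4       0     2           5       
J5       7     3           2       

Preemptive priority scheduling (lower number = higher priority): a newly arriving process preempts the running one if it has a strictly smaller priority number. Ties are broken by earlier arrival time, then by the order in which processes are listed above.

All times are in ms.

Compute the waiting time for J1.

0

Timeline: | J1 0-6 | J2 6-7 | J5 7-10 | J2 10-12 | J3 12-20 | J4 20-22 |
Completion: J1=6  J2=12  J3=20  J4=22  J5=10
Waiting(J1) = turnaround − burst = 6 − 6 = 0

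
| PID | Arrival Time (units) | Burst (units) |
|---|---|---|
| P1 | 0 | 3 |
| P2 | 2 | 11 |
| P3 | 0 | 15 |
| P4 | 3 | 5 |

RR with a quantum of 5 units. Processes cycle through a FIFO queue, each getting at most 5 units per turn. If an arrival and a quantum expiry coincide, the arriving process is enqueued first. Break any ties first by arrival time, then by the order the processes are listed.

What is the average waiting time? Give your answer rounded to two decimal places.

12.25

Timeline: | P1 0-3 | P3 3-8 | P2 8-13 | P4 13-18 | P3 18-23 | P2 23-28 | P3 28-33 | P2 33-34 |
Completion: P1=3  P2=34  P3=33  P4=18
Turnaround (C−A): P1=3  P2=32  P3=33  P4=15
Waiting times: P1=0, P2=21, P3=18, P4=10
Average waiting = (0+21+18+10) / 4 = 49/4 = 12.25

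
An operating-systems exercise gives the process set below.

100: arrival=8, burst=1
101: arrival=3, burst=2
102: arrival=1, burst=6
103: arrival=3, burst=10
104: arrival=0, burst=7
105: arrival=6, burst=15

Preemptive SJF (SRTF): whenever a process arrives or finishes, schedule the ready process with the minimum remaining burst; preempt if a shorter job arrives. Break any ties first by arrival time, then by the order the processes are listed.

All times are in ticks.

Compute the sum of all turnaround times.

86

Gantt: | 104 0-3 | 101 3-5 | 104 5-9 | 100 9-10 | 102 10-16 | 103 16-26 | 105 26-41 |
Completion: 100=10  101=5  102=16  103=26  104=9  105=41
Turnaround = completion − arrival: 100=2, 101=2, 102=15, 103=23, 104=9, 105=35
Total turnaround = 2 + 2 + 15 + 23 + 9 + 35 = 86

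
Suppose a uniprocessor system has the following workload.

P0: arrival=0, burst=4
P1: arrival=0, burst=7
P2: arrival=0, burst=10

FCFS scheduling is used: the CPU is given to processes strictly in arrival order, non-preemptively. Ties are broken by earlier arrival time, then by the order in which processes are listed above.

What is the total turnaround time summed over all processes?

36

Gantt: | P0 0-4 | P1 4-11 | P2 11-21 |
Completion: P0=4  P1=11  P2=21
Turnaround (C−A): P0=4  P1=11  P2=21
Turnaround = completion − arrival: P0=4, P1=11, P2=21
Total turnaround = 4 + 11 + 21 = 36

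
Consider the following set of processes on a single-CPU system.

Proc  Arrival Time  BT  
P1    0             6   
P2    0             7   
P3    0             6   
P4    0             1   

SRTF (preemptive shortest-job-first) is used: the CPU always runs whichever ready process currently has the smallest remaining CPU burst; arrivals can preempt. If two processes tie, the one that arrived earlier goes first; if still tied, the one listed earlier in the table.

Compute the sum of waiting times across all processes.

21

Timeline: | P4 0-1 | P1 1-7 | P3 7-13 | P2 13-20 |
Completion: P1=7  P2=20  P3=13  P4=1
Turnaround (C−A): P1=7  P2=20  P3=13  P4=1
Waiting = turnaround − burst: P1=1, P2=13, P3=7, P4=0
Total waiting = 1 + 13 + 7 + 0 = 21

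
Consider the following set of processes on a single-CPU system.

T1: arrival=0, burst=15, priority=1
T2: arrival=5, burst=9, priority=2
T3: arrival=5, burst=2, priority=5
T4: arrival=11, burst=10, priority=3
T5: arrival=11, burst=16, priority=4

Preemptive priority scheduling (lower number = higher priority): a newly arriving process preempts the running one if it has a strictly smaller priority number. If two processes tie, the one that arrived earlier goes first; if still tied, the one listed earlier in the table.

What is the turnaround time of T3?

Timeline: | T1 0-15 | T2 15-24 | T4 24-34 | T5 34-50 | T3 50-52 |
Completion: T1=15  T2=24  T3=52  T4=34  T5=50
Turnaround (C−A): T1=15  T2=19  T3=47  T4=23  T5=39
Turnaround(T3) = completion − arrival = 52 − 5 = 47

47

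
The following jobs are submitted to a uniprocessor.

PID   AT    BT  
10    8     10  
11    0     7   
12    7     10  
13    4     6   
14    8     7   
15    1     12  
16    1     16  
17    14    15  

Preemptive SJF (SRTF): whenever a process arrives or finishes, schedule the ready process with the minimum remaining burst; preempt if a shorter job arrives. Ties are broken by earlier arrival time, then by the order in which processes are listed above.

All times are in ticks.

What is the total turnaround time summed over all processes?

269

Timeline: | 11 0-7 | 13 7-13 | 14 13-20 | 12 20-30 | 10 30-40 | 15 40-52 | 17 52-67 | 16 67-83 |
Completion: 10=40  11=7  12=30  13=13  14=20  15=52  16=83  17=67
Turnaround (C−A): 10=32  11=7  12=23  13=9  14=12  15=51  16=82  17=53
Turnaround = completion − arrival: 10=32, 11=7, 12=23, 13=9, 14=12, 15=51, 16=82, 17=53
Total turnaround = 32 + 7 + 23 + 9 + 12 + 51 + 82 + 53 = 269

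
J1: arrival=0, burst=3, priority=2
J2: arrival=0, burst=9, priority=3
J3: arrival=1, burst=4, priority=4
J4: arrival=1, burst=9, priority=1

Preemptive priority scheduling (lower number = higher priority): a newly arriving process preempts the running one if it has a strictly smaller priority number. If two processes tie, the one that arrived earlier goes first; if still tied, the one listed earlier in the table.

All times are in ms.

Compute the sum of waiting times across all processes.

41

Timeline: | J1 0-1 | J4 1-10 | J1 10-12 | J2 12-21 | J3 21-25 |
Completion: J1=12  J2=21  J3=25  J4=10
Turnaround (C−A): J1=12  J2=21  J3=24  J4=9
Waiting = turnaround − burst: J1=9, J2=12, J3=20, J4=0
Total waiting = 9 + 12 + 20 + 0 = 41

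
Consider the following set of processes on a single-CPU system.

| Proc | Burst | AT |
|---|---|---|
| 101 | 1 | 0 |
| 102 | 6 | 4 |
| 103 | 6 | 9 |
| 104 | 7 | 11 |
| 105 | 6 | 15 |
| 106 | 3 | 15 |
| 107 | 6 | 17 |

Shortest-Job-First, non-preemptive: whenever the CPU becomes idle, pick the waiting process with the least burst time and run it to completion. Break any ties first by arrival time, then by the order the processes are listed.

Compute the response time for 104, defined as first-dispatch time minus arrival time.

20

Schedule: | 101 0-1 | idle 1-4 | 102 4-10 | 103 10-16 | 106 16-19 | 105 19-25 | 107 25-31 | 104 31-38 |
Completion: 101=1  102=10  103=16  104=38  105=25  106=19  107=31
Turnaround (C−A): 101=1  102=6  103=7  104=27  105=10  106=4  107=14
Response(104) = first start − arrival = 31 − 11 = 20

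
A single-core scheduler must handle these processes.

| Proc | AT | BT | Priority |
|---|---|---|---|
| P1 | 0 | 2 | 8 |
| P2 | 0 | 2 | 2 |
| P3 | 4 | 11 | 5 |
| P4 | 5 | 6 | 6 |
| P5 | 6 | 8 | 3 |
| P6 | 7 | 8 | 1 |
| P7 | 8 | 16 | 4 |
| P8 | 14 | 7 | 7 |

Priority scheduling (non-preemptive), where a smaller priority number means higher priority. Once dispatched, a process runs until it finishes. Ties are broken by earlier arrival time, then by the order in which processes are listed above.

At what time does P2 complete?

Timeline: | P2 0-2 | P1 2-4 | P3 4-15 | P6 15-23 | P5 23-31 | P7 31-47 | P4 47-53 | P8 53-60 |
Completion: P1=4  P2=2  P3=15  P4=53  P5=31  P6=23  P7=47  P8=60
Turnaround (C−A): P1=4  P2=2  P3=11  P4=48  P5=25  P6=16  P7=39  P8=46

2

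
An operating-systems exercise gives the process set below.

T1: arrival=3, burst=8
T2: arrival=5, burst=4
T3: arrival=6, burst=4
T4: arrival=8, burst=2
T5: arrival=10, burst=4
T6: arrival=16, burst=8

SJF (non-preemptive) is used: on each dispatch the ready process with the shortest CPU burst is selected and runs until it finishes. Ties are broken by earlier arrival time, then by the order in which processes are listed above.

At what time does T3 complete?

Timeline: | idle 0-3 | T1 3-11 | T4 11-13 | T2 13-17 | T3 17-21 | T5 21-25 | T6 25-33 |
Completion: T1=11  T2=17  T3=21  T4=13  T5=25  T6=33
Turnaround (C−A): T1=8  T2=12  T3=15  T4=5  T5=15  T6=17

21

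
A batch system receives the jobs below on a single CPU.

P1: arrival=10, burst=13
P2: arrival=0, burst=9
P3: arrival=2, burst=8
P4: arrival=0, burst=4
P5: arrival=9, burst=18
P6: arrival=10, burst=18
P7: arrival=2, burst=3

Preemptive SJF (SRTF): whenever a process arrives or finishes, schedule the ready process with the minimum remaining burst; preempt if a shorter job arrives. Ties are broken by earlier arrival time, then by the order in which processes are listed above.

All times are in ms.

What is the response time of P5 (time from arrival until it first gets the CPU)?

28

Schedule: | P4 0-4 | P7 4-7 | P3 7-15 | P2 15-24 | P1 24-37 | P5 37-55 | P6 55-73 |
Completion: P1=37  P2=24  P3=15  P4=4  P5=55  P6=73  P7=7
Response(P5) = first start − arrival = 37 − 9 = 28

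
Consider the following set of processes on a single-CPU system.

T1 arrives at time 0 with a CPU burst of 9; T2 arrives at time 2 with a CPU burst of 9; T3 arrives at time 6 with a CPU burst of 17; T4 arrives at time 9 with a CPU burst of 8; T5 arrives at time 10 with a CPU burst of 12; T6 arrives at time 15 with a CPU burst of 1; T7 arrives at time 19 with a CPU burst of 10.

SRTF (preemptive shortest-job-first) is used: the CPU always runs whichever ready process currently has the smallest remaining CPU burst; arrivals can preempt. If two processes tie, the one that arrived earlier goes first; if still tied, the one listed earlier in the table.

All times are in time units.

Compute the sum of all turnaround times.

161

Timeline: | T1 0-9 | T4 9-15 | T6 15-16 | T4 16-18 | T2 18-27 | T7 27-37 | T5 37-49 | T3 49-66 |
Completion: T1=9  T2=27  T3=66  T4=18  T5=49  T6=16  T7=37
Turnaround (C−A): T1=9  T2=25  T3=60  T4=9  T5=39  T6=1  T7=18
Turnaround = completion − arrival: T1=9, T2=25, T3=60, T4=9, T5=39, T6=1, T7=18
Total turnaround = 9 + 25 + 60 + 9 + 39 + 1 + 18 = 161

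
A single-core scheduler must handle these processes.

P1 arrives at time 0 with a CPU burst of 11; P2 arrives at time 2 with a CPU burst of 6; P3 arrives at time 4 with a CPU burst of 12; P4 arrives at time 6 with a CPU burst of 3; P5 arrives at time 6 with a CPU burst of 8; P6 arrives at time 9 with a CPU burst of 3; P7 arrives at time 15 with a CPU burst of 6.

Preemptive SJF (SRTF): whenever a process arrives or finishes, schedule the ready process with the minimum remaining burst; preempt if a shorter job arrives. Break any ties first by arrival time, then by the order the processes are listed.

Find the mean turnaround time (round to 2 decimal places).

Timeline: | P1 0-2 | P2 2-8 | P4 8-11 | P6 11-14 | P5 14-15 | P7 15-21 | P5 21-28 | P1 28-37 | P3 37-49 |
Completion: P1=37  P2=8  P3=49  P4=11  P5=28  P6=14  P7=21
Turnaround (C−A): P1=37  P2=6  P3=45  P4=5  P5=22  P6=5  P7=6
Turnaround times: P1=37, P2=6, P3=45, P4=5, P5=22, P6=5, P7=6
Average turnaround = (37+6+45+5+22+5+6) / 7 = 126/7 = 18.00

18.00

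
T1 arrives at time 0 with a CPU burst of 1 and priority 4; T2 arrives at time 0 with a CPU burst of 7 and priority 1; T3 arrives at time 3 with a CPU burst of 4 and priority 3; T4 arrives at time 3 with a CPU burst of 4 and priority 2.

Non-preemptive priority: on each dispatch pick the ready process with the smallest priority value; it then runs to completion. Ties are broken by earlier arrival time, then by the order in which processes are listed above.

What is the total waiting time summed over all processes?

27

Gantt: | T2 0-7 | T4 7-11 | T3 11-15 | T1 15-16 |
Completion: T1=16  T2=7  T3=15  T4=11
Waiting = turnaround − burst: T1=15, T2=0, T3=8, T4=4
Total waiting = 15 + 0 + 8 + 4 = 27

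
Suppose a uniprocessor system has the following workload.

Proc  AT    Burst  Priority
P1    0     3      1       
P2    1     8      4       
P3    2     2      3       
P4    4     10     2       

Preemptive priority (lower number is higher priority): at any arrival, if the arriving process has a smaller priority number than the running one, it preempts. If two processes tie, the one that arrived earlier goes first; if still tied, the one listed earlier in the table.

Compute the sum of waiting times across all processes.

Schedule: | P1 0-3 | P3 3-4 | P4 4-14 | P3 14-15 | P2 15-23 |
Completion: P1=3  P2=23  P3=15  P4=14
Waiting = turnaround − burst: P1=0, P2=14, P3=11, P4=0
Total waiting = 0 + 14 + 11 + 0 = 25

25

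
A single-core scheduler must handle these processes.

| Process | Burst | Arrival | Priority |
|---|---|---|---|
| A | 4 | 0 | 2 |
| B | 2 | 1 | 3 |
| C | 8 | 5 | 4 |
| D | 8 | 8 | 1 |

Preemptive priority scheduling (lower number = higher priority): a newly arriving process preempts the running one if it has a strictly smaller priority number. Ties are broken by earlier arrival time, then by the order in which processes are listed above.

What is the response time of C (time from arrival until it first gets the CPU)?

Schedule: | A 0-4 | B 4-6 | C 6-8 | D 8-16 | C 16-22 |
Completion: A=4  B=6  C=22  D=16
Turnaround (C−A): A=4  B=5  C=17  D=8
Response(C) = first start − arrival = 6 − 5 = 1

1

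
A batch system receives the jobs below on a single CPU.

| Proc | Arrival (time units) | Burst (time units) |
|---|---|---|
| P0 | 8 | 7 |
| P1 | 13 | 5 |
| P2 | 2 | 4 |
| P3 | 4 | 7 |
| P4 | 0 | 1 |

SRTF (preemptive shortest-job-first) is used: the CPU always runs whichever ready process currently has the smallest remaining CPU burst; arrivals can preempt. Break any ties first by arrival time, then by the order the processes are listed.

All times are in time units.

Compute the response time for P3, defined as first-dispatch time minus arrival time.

2

Gantt: | P4 0-1 | idle 1-2 | P2 2-6 | P3 6-13 | P1 13-18 | P0 18-25 |
Completion: P0=25  P1=18  P2=6  P3=13  P4=1
Turnaround (C−A): P0=17  P1=5  P2=4  P3=9  P4=1
Response(P3) = first start − arrival = 6 − 4 = 2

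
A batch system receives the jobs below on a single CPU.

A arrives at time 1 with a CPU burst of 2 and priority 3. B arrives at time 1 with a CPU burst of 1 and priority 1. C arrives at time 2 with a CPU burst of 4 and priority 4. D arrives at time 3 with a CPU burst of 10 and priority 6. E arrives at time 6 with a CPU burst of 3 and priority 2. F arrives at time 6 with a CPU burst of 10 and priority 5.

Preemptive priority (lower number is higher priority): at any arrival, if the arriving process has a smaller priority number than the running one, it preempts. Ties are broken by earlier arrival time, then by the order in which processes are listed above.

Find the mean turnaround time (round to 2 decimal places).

9.83

Schedule: | idle 0-1 | B 1-2 | A 2-4 | C 4-6 | E 6-9 | C 9-11 | F 11-21 | D 21-31 |
Completion: A=4  B=2  C=11  D=31  E=9  F=21
Turnaround (C−A): A=3  B=1  C=9  D=28  E=3  F=15
Turnaround times: A=3, B=1, C=9, D=28, E=3, F=15
Average turnaround = (3+1+9+28+3+15) / 6 = 59/6 = 9.83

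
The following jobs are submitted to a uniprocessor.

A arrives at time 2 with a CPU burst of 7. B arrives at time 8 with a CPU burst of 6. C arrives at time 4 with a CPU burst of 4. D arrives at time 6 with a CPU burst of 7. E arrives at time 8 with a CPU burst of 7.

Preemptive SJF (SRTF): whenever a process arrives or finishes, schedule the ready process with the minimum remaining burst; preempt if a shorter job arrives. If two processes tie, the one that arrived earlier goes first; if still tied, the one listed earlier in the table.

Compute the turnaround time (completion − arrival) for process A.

Schedule: | idle 0-2 | A 2-4 | C 4-8 | A 8-13 | B 13-19 | D 19-26 | E 26-33 |
Completion: A=13  B=19  C=8  D=26  E=33
Turnaround(A) = completion − arrival = 13 − 2 = 11

11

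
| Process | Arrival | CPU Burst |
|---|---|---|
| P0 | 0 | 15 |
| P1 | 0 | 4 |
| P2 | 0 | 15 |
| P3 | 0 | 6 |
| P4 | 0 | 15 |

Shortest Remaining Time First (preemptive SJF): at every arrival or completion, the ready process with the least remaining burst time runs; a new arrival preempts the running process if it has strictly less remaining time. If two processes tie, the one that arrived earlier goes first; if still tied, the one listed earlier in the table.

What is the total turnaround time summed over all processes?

134

Gantt: | P1 0-4 | P3 4-10 | P0 10-25 | P2 25-40 | P4 40-55 |
Completion: P0=25  P1=4  P2=40  P3=10  P4=55
Turnaround = completion − arrival: P0=25, P1=4, P2=40, P3=10, P4=55
Total turnaround = 25 + 4 + 40 + 10 + 55 = 134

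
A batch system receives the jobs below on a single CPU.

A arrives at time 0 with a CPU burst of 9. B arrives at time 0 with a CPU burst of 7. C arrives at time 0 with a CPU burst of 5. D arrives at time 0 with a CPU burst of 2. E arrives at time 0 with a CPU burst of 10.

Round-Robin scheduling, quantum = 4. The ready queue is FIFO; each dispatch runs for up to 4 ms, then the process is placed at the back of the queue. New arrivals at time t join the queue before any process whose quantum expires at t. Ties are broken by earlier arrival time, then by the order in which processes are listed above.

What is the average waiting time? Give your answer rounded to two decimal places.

19.20

Timeline: | A 0-4 | B 4-8 | C 8-12 | D 12-14 | E 14-18 | A 18-22 | B 22-25 | C 25-26 | E 26-30 | A 30-31 | E 31-33 |
Completion: A=31  B=25  C=26  D=14  E=33
Turnaround (C−A): A=31  B=25  C=26  D=14  E=33
Waiting times: A=22, B=18, C=21, D=12, E=23
Average waiting = (22+18+21+12+23) / 5 = 96/5 = 19.20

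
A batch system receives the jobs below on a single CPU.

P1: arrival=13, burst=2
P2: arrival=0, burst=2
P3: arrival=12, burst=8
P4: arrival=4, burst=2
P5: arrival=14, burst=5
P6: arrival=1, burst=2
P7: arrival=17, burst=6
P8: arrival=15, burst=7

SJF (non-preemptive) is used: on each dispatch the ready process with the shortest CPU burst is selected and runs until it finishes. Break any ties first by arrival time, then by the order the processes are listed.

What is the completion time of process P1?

22

Schedule: | P2 0-2 | P6 2-4 | P4 4-6 | idle 6-12 | P3 12-20 | P1 20-22 | P5 22-27 | P7 27-33 | P8 33-40 |
Completion: P1=22  P2=2  P3=20  P4=6  P5=27  P6=4  P7=33  P8=40
Turnaround (C−A): P1=9  P2=2  P3=8  P4=2  P5=13  P6=3  P7=16  P8=25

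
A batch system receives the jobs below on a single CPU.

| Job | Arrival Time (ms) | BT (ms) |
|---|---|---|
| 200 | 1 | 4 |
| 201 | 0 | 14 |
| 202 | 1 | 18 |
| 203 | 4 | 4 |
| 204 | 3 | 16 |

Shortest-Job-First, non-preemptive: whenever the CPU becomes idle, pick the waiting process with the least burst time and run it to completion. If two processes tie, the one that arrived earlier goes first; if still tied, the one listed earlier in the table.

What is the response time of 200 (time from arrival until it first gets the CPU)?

Gantt: | 201 0-14 | 200 14-18 | 203 18-22 | 204 22-38 | 202 38-56 |
Completion: 200=18  201=14  202=56  203=22  204=38
Response(200) = first start − arrival = 14 − 1 = 13

13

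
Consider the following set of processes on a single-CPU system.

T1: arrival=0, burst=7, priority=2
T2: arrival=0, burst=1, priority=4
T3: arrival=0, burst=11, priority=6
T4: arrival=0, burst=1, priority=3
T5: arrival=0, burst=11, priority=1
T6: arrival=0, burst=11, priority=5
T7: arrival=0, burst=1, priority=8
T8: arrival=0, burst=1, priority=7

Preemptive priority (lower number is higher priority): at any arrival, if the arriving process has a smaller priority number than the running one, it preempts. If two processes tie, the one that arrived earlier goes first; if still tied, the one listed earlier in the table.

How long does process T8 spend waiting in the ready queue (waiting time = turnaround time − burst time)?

42

Timeline: | T5 0-11 | T1 11-18 | T4 18-19 | T2 19-20 | T6 20-31 | T3 31-42 | T8 42-43 | T7 43-44 |
Completion: T1=18  T2=20  T3=42  T4=19  T5=11  T6=31  T7=44  T8=43
Waiting(T8) = turnaround − burst = 43 − 1 = 42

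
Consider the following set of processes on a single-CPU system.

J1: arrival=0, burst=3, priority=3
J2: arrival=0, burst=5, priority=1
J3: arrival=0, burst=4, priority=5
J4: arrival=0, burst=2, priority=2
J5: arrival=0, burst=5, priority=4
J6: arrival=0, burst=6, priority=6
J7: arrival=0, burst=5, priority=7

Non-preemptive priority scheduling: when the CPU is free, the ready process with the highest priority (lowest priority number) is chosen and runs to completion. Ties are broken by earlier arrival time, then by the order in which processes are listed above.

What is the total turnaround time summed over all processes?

111

Gantt: | J2 0-5 | J4 5-7 | J1 7-10 | J5 10-15 | J3 15-19 | J6 19-25 | J7 25-30 |
Completion: J1=10  J2=5  J3=19  J4=7  J5=15  J6=25  J7=30
Turnaround (C−A): J1=10  J2=5  J3=19  J4=7  J5=15  J6=25  J7=30
Turnaround = completion − arrival: J1=10, J2=5, J3=19, J4=7, J5=15, J6=25, J7=30
Total turnaround = 10 + 5 + 19 + 7 + 15 + 25 + 30 = 111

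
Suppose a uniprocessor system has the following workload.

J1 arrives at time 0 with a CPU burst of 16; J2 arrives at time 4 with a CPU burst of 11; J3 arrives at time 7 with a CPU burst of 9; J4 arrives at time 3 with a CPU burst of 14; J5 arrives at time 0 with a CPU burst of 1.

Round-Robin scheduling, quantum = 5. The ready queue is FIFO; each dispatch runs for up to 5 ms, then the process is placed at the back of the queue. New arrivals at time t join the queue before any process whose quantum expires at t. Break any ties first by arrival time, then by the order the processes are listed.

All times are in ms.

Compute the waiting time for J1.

Schedule: | J1 0-5 | J5 5-6 | J4 6-11 | J2 11-16 | J1 16-21 | J3 21-26 | J4 26-31 | J2 31-36 | J1 36-41 | J3 41-45 | J4 45-49 | J2 49-50 | J1 50-51 |
Completion: J1=51  J2=50  J3=45  J4=49  J5=6
Turnaround (C−A): J1=51  J2=46  J3=38  J4=46  J5=6
Waiting(J1) = turnaround − burst = 51 − 16 = 35

35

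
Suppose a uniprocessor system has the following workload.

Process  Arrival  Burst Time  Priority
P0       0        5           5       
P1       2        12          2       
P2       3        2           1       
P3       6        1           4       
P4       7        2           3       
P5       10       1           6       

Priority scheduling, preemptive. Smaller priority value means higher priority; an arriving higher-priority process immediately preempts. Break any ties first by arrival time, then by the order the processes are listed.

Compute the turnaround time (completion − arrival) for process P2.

Schedule: | P0 0-2 | P1 2-3 | P2 3-5 | P1 5-16 | P4 16-18 | P3 18-19 | P0 19-22 | P5 22-23 |
Completion: P0=22  P1=16  P2=5  P3=19  P4=18  P5=23
Turnaround (C−A): P0=22  P1=14  P2=2  P3=13  P4=11  P5=13
Turnaround(P2) = completion − arrival = 5 − 3 = 2

2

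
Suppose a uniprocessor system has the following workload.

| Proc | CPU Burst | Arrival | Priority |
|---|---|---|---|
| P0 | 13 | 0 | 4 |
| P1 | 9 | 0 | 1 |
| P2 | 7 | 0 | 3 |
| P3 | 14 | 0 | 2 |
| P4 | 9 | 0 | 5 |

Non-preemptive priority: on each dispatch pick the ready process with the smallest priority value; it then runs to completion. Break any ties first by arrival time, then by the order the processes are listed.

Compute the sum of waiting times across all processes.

105

Gantt: | P1 0-9 | P3 9-23 | P2 23-30 | P0 30-43 | P4 43-52 |
Completion: P0=43  P1=9  P2=30  P3=23  P4=52
Waiting = turnaround − burst: P0=30, P1=0, P2=23, P3=9, P4=43
Total waiting = 30 + 0 + 23 + 9 + 43 = 105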